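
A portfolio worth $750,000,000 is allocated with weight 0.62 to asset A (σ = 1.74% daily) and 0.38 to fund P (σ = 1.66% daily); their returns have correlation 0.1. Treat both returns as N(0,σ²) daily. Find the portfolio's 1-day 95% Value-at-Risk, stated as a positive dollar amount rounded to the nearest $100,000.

σ_p² = 0.62²·1.74² + 0.38²·1.66² + 2·0.1·0.62·0.38·1.74·1.66 = 1.6978 (%²).
σ_p = √1.6978 = 1.303%.
At 95%, z = 1.645.
VaR = 1.645 × 1.303% = 2.143%; on $750,000,000 that is $16,072,500.

$16,100,000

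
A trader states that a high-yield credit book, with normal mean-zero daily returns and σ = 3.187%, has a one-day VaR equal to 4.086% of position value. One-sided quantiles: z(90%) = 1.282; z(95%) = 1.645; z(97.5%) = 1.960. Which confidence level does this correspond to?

90%

Implied z = VaR/σ = 4.086 / 3.187 = 1.282.
This matches z(90%) = 1.282.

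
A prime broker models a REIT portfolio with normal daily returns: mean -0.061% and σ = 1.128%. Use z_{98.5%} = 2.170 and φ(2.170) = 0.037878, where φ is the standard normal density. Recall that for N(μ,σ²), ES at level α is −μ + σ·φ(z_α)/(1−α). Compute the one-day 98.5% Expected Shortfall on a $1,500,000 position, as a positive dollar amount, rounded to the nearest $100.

$43,600

Tail multiplier: φ(z)/(1−α) = 0.037878 / 0.015 = 2.525.
ES = −(-0.061%) + 1.128% × 2.525 = 2.909%.
On $1,500,000: 0.02909 × $1,500,000 = $43,635.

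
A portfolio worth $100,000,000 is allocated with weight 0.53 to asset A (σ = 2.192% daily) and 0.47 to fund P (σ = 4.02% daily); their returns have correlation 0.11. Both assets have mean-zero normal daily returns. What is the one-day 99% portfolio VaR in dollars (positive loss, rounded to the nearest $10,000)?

σ_p² = 0.53²·2.192² + 0.47²·4.02² + 2·0.11·0.53·0.47·2.192·4.02 = 5.4024 (%²).
σ_p = √5.4024 = 2.324%.
At 99%, z = 2.326.
VaR = 2.326 × 2.324% = 5.406%; on $100,000,000 that is $5,406,000.

$5,410,000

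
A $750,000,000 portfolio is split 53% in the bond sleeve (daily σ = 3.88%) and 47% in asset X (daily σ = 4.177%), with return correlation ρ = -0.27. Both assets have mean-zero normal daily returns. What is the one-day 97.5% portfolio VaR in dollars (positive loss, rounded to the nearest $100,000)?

$35,700,000

σ_p² = 0.53²·3.88² + 0.47²·4.177² + 2·-0.27·0.53·0.47·3.88·4.177 = 5.9029 (%²).
σ_p = √5.9029 = 2.430%.
At 97.5%, z = 1.960.
VaR = 1.960 × 2.430% = 4.763%; on $750,000,000 that is $35,722,500.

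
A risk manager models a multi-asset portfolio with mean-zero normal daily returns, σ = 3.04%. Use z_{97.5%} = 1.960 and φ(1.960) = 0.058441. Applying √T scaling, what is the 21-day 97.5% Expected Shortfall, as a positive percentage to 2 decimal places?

σ_{21d} = 3.04% × √21 = 13.931%.
ES multiplier = φ(z)/(1−α) = 0.058441/0.025 = 2.338.
ES = 13.931% × 2.338 = 32.571%.

32.57%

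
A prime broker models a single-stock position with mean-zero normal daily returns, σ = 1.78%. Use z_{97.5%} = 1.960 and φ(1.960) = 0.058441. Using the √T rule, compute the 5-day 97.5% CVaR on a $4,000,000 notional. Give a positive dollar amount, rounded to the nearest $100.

$372,200

σ_{5d} = 1.78% × √5 = 3.980%.
ES multiplier = φ(z)/(1−α) = 0.058441/0.025 = 2.338.
ES = 3.980% × 2.338 = 9.305%; on $4,000,000: $372,200.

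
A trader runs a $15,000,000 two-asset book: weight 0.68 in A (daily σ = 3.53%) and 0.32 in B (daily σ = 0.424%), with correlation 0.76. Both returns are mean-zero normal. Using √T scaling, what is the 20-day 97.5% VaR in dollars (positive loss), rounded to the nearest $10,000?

σ_p = √(0.68²·3.53² + 0.32²·0.424² + 2·0.76·0.68·0.32·3.53·0.424) = 2.505%.
σ_{20d} = 2.505% × √20 = 11.203%.
z(97.5%) = 1.960.
VaR = 1.960 × 11.203% = 21.958%; on $15,000,000 that is $3,293,700.

$3,290,000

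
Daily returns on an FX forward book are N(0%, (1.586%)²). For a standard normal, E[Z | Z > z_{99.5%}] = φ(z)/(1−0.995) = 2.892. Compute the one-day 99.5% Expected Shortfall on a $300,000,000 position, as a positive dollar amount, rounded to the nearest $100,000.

ES = 1.586% × 2.892 = 4.587%.
On $300,000,000: 0.04587 × $300,000,000 = $13,761,000.

$13,800,000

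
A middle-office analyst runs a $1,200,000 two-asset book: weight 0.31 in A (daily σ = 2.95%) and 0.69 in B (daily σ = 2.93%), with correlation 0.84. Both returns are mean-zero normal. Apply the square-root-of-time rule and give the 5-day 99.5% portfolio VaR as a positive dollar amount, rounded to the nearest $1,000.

$196,000

σ_p = √(0.31²·2.95² + 0.69²·2.93² + 2·0.84·0.31·0.69·2.95·2.93) = 2.834%.
σ_{5d} = 2.834% × √5 = 6.337%.
z(99.5%) = 2.576.
VaR = 2.576 × 6.337% = 16.324%; on $1,200,000 that is $195,888.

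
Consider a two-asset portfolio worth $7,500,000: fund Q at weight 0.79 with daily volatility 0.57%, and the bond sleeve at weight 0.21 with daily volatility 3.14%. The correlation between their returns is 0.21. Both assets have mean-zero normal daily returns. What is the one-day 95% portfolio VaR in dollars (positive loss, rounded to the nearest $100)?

σ_p² = 0.79²·0.57² + 0.21²·3.14² + 2·0.21·0.79·0.21·0.57·3.14 = 0.7623 (%²).
σ_p = √0.7623 = 0.873%.
At 95%, z = 1.645.
VaR = 1.645 × 0.873% = 1.436%; on $7,500,000 that is $107,700.

$107,700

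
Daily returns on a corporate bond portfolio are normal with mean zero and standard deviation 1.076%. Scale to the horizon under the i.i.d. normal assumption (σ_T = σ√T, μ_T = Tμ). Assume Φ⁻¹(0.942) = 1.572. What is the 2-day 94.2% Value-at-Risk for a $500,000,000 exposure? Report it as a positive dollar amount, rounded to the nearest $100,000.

$12,000,000

σ_{2d} = 1.076% × √2 = 1.522%.
VaR = 1.572 × 1.522% = 2.393%.
On $500,000,000: 0.02393 × $500,000,000 = $11,965,000.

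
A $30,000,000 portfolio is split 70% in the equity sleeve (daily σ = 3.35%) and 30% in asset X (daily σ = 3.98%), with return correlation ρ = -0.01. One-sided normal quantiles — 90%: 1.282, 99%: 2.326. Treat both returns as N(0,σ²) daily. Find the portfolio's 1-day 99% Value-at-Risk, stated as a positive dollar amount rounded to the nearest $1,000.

$1,829,000

σ_p² = 0.7²·3.35² + 0.3²·3.98² + 2·-0.01·0.7·0.3·3.35·3.98 = 6.8687 (%²).
σ_p = √6.8687 = 2.621%.
VaR = 2.326 × 2.621% = 6.096%; on $30,000,000 that is $1,828,800.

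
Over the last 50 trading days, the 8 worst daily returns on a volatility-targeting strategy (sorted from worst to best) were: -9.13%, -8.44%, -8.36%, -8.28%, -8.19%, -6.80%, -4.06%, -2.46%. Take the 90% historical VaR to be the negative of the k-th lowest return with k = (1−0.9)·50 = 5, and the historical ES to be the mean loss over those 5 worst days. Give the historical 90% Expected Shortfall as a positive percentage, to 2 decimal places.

The 5 worst returns sum to -42.40%.
ES = −(-42.40%) / 5 = 8.48%.

8.48%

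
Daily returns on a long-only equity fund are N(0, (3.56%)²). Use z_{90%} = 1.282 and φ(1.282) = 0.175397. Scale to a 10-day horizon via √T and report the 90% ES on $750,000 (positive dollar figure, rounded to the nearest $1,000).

σ_{10d} = 3.56% × √10 = 11.258%.
ES multiplier = φ(z)/(1−α) = 0.175397/0.1 = 1.754.
ES = 11.258% × 1.754 = 19.747%; on $750,000: $148,102.

$148,000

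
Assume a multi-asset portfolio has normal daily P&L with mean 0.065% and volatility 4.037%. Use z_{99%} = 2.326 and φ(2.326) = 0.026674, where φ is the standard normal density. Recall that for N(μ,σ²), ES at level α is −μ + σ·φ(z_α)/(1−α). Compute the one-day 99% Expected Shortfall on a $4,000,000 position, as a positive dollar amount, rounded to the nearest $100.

$428,100

Tail multiplier: φ(z)/(1−α) = 0.026674 / 0.01 = 2.667.
ES = −(0.065%) + 4.037% × 2.667 = 10.702%.
On $4,000,000: 0.10702 × $4,000,000 = $428,080.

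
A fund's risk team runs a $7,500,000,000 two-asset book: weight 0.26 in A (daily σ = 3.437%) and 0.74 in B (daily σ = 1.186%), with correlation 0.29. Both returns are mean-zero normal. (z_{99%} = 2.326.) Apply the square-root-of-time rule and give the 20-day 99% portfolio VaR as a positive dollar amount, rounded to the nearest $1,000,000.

σ_p = √(0.26²·3.437² + 0.74²·1.186² + 2·0.29·0.26·0.74·3.437·1.186) = 1.423%.
σ_{20d} = 1.423% × √20 = 6.364%.
VaR = 2.326 × 6.364% = 14.803%; on $7,500,000,000 that is $1,110,225,000.

$1,110,000,000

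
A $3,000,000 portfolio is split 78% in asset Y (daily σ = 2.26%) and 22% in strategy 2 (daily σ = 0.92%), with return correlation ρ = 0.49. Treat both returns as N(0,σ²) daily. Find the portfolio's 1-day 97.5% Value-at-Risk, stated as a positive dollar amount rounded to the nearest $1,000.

σ_p² = 0.78²·2.26² + 0.22²·0.92² + 2·0.49·0.78·0.22·2.26·0.92 = 3.4981 (%²).
σ_p = √3.4981 = 1.870%.
At 97.5%, z = 1.960.
VaR = 1.960 × 1.870% = 3.665%; on $3,000,000 that is $109,950.

$110,000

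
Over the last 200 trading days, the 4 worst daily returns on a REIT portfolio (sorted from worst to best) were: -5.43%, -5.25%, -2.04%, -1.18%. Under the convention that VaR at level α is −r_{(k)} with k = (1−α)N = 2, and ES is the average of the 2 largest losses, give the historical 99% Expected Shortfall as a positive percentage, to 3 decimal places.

The 2 worst returns sum to -10.68%.
ES = −(-10.68%) / 2 = 5.34% ≈ 5.340%.

5.340%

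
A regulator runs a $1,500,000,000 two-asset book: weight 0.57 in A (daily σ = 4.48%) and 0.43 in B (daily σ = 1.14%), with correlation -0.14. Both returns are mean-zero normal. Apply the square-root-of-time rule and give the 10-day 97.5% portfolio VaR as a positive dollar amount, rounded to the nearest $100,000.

σ_p = √(0.57²·4.48² + 0.43²·1.14² + 2·-0.14·0.57·0.43·4.48·1.14) = 2.532%.
σ_{10d} = 2.532% × √10 = 8.007%.
z(97.5%) = 1.960.
VaR = 1.960 × 8.007% = 15.694%; on $1,500,000,000 that is $235,410,000.

$235,400,000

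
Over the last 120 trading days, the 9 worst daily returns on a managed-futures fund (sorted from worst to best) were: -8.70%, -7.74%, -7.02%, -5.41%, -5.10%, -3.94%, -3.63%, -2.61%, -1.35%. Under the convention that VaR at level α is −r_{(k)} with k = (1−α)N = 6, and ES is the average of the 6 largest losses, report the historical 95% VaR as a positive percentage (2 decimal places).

3.94%

k = 6; the 6th lowest return is -3.94%, so VaR = 3.94%.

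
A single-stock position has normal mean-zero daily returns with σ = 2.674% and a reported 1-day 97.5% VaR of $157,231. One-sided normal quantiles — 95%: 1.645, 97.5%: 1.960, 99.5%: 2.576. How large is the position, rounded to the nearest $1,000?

$3,000,000

VaR as a fraction of value: z·σ = 1.960 × 2.674% = 5.24104%.
Position = $157,231 / 0.0524104 = $2,999,996.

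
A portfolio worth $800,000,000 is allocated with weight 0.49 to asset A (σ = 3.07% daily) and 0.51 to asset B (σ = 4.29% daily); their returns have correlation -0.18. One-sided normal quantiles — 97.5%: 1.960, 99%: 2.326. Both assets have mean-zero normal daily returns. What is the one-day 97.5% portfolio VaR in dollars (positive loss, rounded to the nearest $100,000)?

σ_p² = 0.49²·3.07² + 0.51²·4.29² + 2·-0.18·0.49·0.51·3.07·4.29 = 5.8650 (%²).
σ_p = √5.8650 = 2.422%.
VaR = 1.960 × 2.422% = 4.747%; on $800,000,000 that is $37,976,000.

$38,000,000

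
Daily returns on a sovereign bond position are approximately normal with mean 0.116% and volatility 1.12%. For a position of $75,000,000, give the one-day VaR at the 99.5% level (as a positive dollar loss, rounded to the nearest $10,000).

At 99.5% one-sided, z = 2.576.
VaR = −μ + z·σ = −(0.116%) + 2.576 × 1.12% = 2.769%.
On $75,000,000: 0.02769 × $75,000,000 = $2,076,750.

$2,080,000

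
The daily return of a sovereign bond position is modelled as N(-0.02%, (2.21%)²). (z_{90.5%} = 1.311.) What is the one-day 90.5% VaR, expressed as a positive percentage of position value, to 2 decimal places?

2.92%

VaR = −μ + z·σ = −(-0.02%) + 1.311 × 2.21% = 2.917%.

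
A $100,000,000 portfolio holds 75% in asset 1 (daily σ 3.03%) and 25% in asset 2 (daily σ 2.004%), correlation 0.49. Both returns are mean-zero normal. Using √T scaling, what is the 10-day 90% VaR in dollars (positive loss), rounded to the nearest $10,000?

$10,360,000

σ_p = √(0.75²·3.03² + 0.25²·2.004² + 2·0.49·0.75·0.25·3.03·2.004) = 2.556%.
σ_{10d} = 2.556% × √10 = 8.083%.
z(90%) = 1.282.
VaR = 1.282 × 8.083% = 10.362%; on $100,000,000 that is $10,362,000.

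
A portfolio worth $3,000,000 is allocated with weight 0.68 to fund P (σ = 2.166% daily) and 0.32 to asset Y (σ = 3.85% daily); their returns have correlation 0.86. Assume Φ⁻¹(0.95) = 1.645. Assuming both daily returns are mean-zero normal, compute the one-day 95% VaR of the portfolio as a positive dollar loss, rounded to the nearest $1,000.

$129,000

σ_p² = 0.68²·2.166² + 0.32²·3.85² + 2·0.86·0.68·0.32·2.166·3.85 = 6.8083 (%²).
σ_p = √6.8083 = 2.609%.
VaR = 1.645 × 2.609% = 4.292%; on $3,000,000 that is $128,760.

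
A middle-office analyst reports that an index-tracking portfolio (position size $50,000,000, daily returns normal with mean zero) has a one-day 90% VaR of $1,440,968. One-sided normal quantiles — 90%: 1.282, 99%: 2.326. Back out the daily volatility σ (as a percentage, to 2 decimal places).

2.25%

VaR as a fraction: $1,440,968 / $50,000,000 = 2.882%.
σ = VaR / z = 2.882% / 1.282 = 2.248%.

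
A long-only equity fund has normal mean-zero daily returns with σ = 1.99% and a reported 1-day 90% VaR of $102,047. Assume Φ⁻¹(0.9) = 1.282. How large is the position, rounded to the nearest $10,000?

VaR as a fraction of value: z·σ = 1.282 × 1.99% = 2.55118%.
Position = $102,047 / 0.0255118 = $3,999,992.

$4,000,000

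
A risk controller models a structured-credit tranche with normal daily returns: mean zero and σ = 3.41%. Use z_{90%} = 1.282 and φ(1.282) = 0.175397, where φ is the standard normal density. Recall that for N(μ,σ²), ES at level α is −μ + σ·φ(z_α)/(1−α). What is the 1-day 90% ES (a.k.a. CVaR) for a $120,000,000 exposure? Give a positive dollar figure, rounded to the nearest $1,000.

$7,177,000

Tail multiplier: φ(z)/(1−α) = 0.175397 / 0.1 = 1.754.
ES = 3.41% × 1.754 = 5.981%.
On $120,000,000: 0.05981 × $120,000,000 = $7,177,200.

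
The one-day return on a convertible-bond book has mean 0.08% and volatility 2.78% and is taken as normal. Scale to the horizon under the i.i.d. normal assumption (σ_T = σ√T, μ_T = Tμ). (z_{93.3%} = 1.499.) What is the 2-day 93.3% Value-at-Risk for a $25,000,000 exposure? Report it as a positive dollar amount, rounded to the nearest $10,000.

σ_{2d} = 2.78% × √2 = 3.932%; μ_{2d} = 2 × 0.08% = 0.160%.
VaR = −(0.160%) + 1.499 × 3.932% = 5.734%.
On $25,000,000: 0.05734 × $25,000,000 = $1,433,500.

$1,430,000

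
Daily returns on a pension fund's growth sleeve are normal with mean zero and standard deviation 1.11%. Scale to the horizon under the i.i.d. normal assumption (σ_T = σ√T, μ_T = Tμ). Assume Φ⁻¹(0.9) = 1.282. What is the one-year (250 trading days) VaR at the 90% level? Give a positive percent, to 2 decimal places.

σ_{250d} = 1.11% × √250 = 17.551%.
VaR = 1.282 × 17.551% = 22.500%.

22.50%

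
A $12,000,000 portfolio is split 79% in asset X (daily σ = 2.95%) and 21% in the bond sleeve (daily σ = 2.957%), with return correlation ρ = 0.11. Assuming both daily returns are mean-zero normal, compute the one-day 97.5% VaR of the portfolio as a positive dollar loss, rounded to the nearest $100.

$582,600

σ_p² = 0.79²·2.95² + 0.21²·2.957² + 2·0.11·0.79·0.21·2.95·2.957 = 6.1352 (%²).
σ_p = √6.1352 = 2.477%.
At 97.5%, z = 1.960.
VaR = 1.960 × 2.477% = 4.855%; on $12,000,000 that is $582,600.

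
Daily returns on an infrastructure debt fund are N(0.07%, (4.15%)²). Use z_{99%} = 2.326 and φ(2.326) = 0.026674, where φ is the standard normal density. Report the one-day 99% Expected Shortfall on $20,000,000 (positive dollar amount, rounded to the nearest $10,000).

Tail multiplier: φ(z)/(1−α) = 0.026674 / 0.01 = 2.667.
ES = −(0.07%) + 4.15% × 2.667 = 10.998%.
On $20,000,000: 0.10998 × $20,000,000 = $2,199,600.

$2,200,000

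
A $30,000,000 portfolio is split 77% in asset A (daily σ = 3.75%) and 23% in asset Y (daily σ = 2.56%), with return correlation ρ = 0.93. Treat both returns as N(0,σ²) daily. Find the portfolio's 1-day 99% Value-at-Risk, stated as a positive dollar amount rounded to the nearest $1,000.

$2,402,000

σ_p² = 0.77²·3.75² + 0.23²·2.56² + 2·0.93·0.77·0.23·3.75·2.56 = 11.8466 (%²).
σ_p = √11.8466 = 3.442%.
At 99%, z = 2.326.
VaR = 2.326 × 3.442% = 8.006%; on $30,000,000 that is $2,401,800.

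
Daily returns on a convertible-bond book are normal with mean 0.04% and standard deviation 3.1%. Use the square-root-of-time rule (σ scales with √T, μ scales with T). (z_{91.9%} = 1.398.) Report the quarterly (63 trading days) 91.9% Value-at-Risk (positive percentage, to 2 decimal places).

σ_{63d} = 3.1% × √63 = 24.605%; μ_{63d} = 63 × 0.04% = 2.520%.
VaR = −(2.520%) + 1.398 × 24.605% = 31.878%.

31.88%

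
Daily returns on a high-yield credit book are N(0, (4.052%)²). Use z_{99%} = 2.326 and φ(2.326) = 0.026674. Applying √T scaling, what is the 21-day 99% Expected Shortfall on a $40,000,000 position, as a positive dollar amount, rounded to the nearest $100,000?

$19,800,000

σ_{21d} = 4.052% × √21 = 18.569%.
ES multiplier = φ(z)/(1−α) = 0.026674/0.01 = 2.667.
ES = 18.569% × 2.667 = 49.524%; on $40,000,000: $19,809,600.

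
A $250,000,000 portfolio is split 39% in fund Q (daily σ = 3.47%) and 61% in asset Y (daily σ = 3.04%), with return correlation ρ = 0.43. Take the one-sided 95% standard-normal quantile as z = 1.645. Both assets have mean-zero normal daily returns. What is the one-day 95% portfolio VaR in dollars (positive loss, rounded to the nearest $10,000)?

σ_p² = 0.39²·3.47² + 0.61²·3.04² + 2·0.43·0.39·0.61·3.47·3.04 = 7.4284 (%²).
σ_p = √7.4284 = 2.726%.
VaR = 1.645 × 2.726% = 4.484%; on $250,000,000 that is $11,210,000.

$11,210,000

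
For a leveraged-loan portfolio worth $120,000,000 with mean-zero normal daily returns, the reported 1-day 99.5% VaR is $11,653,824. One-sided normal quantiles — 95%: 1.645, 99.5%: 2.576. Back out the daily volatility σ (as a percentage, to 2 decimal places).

VaR as a fraction: $11,653,824 / $120,000,000 = 9.712%.
σ = VaR / z = 9.712% / 2.576 = 3.770%.

3.77%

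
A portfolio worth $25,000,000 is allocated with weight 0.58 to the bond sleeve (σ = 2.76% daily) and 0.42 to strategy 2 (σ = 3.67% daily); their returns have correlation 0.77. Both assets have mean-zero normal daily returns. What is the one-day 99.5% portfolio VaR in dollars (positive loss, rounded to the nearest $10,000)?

$1,900,000

σ_p² = 0.58²·2.76² + 0.42²·3.67² + 2·0.77·0.58·0.42·2.76·3.67 = 8.7384 (%²).
σ_p = √8.7384 = 2.956%.
At 99.5%, z = 2.576.
VaR = 2.576 × 2.956% = 7.615%; on $25,000,000 that is $1,903,750.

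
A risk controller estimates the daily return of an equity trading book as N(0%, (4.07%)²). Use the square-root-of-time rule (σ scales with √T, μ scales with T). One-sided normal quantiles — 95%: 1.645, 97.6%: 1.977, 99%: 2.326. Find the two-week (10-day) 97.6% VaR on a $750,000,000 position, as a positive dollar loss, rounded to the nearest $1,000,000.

σ_{10d} = 4.07% × √10 = 12.870%.
VaR = 1.977 × 12.870% = 25.444%.
On $750,000,000: 0.25444 × $750,000,000 = $190,830,000.

$191,000,000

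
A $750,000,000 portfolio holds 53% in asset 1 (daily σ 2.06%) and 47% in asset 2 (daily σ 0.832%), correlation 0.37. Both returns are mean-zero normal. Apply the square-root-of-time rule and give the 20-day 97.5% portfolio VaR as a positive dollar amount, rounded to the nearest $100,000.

$84,700,000

σ_p = √(0.53²·2.06² + 0.47²·0.832² + 2·0.37·0.53·0.47·2.06·0.832) = 1.289%.
σ_{20d} = 1.289% × √20 = 5.765%.
z(97.5%) = 1.960.
VaR = 1.960 × 5.765% = 11.299%; on $750,000,000 that is $84,742,500.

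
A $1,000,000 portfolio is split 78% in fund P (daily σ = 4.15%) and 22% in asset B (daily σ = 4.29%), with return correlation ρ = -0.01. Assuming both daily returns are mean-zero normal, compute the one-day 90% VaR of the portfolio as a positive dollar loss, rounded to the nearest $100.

$43,100

σ_p² = 0.78²·4.15² + 0.22²·4.29² + 2·-0.01·0.78·0.22·4.15·4.29 = 11.3078 (%²).
σ_p = √11.3078 = 3.363%.
At 90%, z = 1.282.
VaR = 1.282 × 3.363% = 4.311%; on $1,000,000 that is $43,110.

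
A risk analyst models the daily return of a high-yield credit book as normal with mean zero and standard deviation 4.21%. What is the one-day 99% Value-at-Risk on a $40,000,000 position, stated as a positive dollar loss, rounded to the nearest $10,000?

At 99% one-sided, z = 2.326.
VaR = z·σ = 2.326 × 4.21% = 9.792%.
On $40,000,000: 0.09792 × $40,000,000 = $3,916,800.

$3,920,000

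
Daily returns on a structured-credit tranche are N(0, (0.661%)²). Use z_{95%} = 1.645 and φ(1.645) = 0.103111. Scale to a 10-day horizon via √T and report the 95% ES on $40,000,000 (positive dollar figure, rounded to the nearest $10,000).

σ_{10d} = 0.661% × √10 = 2.090%.
ES multiplier = φ(z)/(1−α) = 0.103111/0.05 = 2.062.
ES = 2.090% × 2.062 = 4.310%; on $40,000,000: $1,724,000.

$1,720,000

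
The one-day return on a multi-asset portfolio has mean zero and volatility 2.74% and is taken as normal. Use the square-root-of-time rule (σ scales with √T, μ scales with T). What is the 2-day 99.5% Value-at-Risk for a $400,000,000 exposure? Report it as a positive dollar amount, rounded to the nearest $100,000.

$39,900,000

At 99.5%, z = 2.576.
σ_{2d} = 2.74% × √2 = 3.875%.
VaR = 2.576 × 3.875% = 9.982%.
On $400,000,000: 0.09982 × $400,000,000 = $39,928,000.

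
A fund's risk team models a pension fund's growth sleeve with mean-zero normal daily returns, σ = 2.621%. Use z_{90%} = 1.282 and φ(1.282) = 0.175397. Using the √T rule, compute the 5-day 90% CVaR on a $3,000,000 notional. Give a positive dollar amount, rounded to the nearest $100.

σ_{5d} = 2.621% × √5 = 5.861%.
ES multiplier = φ(z)/(1−α) = 0.175397/0.1 = 1.754.
ES = 5.861% × 1.754 = 10.280%; on $3,000,000: $308,400.

$308,400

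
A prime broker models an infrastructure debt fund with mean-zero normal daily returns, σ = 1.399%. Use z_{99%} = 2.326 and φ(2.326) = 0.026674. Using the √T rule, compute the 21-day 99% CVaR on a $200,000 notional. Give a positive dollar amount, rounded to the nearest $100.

σ_{21d} = 1.399% × √21 = 6.411%.
ES multiplier = φ(z)/(1−α) = 0.026674/0.01 = 2.667.
ES = 6.411% × 2.667 = 17.098%; on $200,000: $34,196.

$34,200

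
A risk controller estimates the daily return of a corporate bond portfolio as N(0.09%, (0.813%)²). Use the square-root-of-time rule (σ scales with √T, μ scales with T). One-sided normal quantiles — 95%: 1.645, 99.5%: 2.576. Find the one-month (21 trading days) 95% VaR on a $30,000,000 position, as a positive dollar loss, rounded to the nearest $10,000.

$1,270,000

σ_{21d} = 0.813% × √21 = 3.726%; μ_{21d} = 21 × 0.09% = 1.890%.
VaR = −(1.890%) + 1.645 × 3.726% = 4.239%.
On $30,000,000: 0.04239 × $30,000,000 = $1,271,700.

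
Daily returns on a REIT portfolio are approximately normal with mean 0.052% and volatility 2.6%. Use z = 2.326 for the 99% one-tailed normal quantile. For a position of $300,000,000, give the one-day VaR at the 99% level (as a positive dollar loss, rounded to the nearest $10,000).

VaR = −μ + z·σ = −(0.052%) + 2.326 × 2.6% = 5.996%.
On $300,000,000: 0.05996 × $300,000,000 = $17,988,000.

$17,990,000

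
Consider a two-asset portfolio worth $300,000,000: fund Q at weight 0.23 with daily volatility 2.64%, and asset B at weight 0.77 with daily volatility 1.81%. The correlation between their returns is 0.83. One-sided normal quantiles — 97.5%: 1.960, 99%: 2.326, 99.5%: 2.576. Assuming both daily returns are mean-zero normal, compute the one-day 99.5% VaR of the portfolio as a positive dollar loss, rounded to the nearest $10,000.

σ_p² = 0.23²·2.64² + 0.77²·1.81² + 2·0.83·0.23·0.77·2.64·1.81 = 3.7159 (%²).
σ_p = √3.7159 = 1.928%.
VaR = 2.576 × 1.928% = 4.967%; on $300,000,000 that is $14,901,000.

$14,900,000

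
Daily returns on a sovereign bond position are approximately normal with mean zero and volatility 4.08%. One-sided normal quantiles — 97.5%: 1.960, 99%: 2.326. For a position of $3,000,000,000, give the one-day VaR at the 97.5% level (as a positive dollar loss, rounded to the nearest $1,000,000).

$240,000,000

VaR = z·σ = 1.960 × 4.08% = 7.997%.
On $3,000,000,000: 0.07997 × $3,000,000,000 = $239,910,000.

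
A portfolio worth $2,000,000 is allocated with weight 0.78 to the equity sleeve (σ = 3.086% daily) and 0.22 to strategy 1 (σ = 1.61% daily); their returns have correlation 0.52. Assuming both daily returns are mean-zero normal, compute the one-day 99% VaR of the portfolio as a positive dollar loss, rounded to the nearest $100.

σ_p² = 0.78²·3.086² + 0.22²·1.61² + 2·0.52·0.78·0.22·3.086·1.61 = 6.8062 (%²).
σ_p = √6.8062 = 2.609%.
At 99%, z = 2.326.
VaR = 2.326 × 2.609% = 6.069%; on $2,000,000 that is $121,380.

$121,400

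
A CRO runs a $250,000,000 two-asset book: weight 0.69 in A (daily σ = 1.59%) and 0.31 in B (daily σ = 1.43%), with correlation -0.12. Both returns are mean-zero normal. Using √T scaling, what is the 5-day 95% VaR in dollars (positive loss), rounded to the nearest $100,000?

$10,400,000

σ_p = √(0.69²·1.59² + 0.31²·1.43² + 2·-0.12·0.69·0.31·1.59·1.43) = 1.133%.
σ_{5d} = 1.133% × √5 = 2.533%.
z(95%) = 1.645.
VaR = 1.645 × 2.533% = 4.167%; on $250,000,000 that is $10,417,500.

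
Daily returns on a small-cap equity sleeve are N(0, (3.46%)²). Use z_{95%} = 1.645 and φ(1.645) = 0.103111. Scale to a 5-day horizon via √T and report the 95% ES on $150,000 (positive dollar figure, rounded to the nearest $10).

$23,930

σ_{5d} = 3.46% × √5 = 7.737%.
ES multiplier = φ(z)/(1−α) = 0.103111/0.05 = 2.062.
ES = 7.737% × 2.062 = 15.954%; on $150,000: $23,931.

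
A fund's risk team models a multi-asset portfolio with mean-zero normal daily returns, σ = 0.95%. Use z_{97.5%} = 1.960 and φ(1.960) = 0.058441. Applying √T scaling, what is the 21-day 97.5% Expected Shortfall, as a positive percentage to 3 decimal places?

10.177%

σ_{21d} = 0.95% × √21 = 4.353%.
ES multiplier = φ(z)/(1−α) = 0.058441/0.025 = 2.338.
ES = 4.353% × 2.338 = 10.177%.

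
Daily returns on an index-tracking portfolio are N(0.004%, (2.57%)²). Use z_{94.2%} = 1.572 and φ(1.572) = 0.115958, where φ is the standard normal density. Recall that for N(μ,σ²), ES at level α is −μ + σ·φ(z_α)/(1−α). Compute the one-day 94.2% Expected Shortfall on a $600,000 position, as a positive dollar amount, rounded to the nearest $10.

Tail multiplier: φ(z)/(1−α) = 0.115958 / 0.058 = 1.999.
ES = −(0.004%) + 2.57% × 1.999 = 5.133%.
On $600,000: 0.05133 × $600,000 = $30,798.

$30,800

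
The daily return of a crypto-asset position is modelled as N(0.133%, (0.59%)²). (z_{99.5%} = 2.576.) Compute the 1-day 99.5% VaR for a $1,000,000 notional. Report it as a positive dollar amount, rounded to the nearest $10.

$13,870

VaR = −μ + z·σ = −(0.133%) + 2.576 × 0.59% = 1.387%.
On $1,000,000: 0.01387 × $1,000,000 = $13,870.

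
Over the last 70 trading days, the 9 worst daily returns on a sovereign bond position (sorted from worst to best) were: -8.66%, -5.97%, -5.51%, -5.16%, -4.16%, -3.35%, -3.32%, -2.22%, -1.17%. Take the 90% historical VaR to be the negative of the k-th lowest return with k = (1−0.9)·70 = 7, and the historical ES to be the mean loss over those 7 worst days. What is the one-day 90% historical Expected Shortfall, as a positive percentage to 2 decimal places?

The 7 worst returns sum to -36.13%.
ES = −(-36.13%) / 7 = 5.1614…% ≈ 5.16%.

5.16%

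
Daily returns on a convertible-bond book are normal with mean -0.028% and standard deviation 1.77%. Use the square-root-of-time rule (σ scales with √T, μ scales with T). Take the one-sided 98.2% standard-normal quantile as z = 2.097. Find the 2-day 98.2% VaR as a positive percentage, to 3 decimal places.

5.305%

σ_{2d} = 1.77% × √2 = 2.503%; μ_{2d} = 2 × -0.028% = -0.056%.
VaR = −(-0.056%) + 2.097 × 2.503% = 5.305%.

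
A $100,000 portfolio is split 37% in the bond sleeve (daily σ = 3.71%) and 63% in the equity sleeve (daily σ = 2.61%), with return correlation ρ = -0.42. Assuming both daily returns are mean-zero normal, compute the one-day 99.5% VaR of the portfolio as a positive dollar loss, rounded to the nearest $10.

σ_p² = 0.37²·3.71² + 0.63²·2.61² + 2·-0.42·0.37·0.63·3.71·2.61 = 2.6920 (%²).
σ_p = √2.6920 = 1.641%.
At 99.5%, z = 2.576.
VaR = 2.576 × 1.641% = 4.227%; on $100,000 that is $4,227.

$4,230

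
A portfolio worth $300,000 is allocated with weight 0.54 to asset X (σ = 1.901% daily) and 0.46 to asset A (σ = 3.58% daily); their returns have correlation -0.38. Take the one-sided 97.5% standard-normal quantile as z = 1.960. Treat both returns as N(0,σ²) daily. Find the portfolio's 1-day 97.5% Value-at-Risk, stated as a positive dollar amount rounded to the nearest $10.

σ_p² = 0.54²·1.901² + 0.46²·3.58² + 2·-0.38·0.54·0.46·1.901·3.58 = 2.4809 (%²).
σ_p = √2.4809 = 1.575%.
VaR = 1.960 × 1.575% = 3.087%; on $300,000 that is $9,261.

$9,260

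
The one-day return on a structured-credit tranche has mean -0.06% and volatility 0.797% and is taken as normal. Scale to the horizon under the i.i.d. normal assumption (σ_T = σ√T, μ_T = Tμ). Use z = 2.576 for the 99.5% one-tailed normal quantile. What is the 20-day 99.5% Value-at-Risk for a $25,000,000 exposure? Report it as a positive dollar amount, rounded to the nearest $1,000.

σ_{20d} = 0.797% × √20 = 3.564%; μ_{20d} = 20 × -0.06% = -1.200%.
VaR = −(-1.200%) + 2.576 × 3.564% = 10.381%.
On $25,000,000: 0.10381 × $25,000,000 = $2,595,250.

$2,595,000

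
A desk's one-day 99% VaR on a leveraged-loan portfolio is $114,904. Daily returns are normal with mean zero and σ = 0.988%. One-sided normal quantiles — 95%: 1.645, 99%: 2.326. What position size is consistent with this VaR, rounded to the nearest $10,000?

VaR as a fraction of value: z·σ = 2.326 × 0.988% = 2.29809%.
Position = $114,904 / 0.0229809 = $4,999,983.

$5,000,000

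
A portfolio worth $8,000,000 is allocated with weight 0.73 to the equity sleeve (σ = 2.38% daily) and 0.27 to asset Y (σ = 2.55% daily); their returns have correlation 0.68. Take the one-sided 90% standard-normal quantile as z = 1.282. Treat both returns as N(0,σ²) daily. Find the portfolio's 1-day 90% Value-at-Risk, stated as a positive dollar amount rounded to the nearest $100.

σ_p² = 0.73²·2.38² + 0.27²·2.55² + 2·0.68·0.73·0.27·2.38·2.55 = 5.1194 (%²).
σ_p = √5.1194 = 2.263%.
VaR = 1.282 × 2.263% = 2.901%; on $8,000,000 that is $232,080.

$232,100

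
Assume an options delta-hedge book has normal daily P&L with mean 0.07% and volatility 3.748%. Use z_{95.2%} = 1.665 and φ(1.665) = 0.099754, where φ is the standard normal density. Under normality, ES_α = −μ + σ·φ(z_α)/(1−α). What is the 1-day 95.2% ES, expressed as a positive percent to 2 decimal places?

Tail multiplier: φ(z)/(1−α) = 0.099754 / 0.048 = 2.078.
ES = −(0.07%) + 3.748% × 2.078 = 7.718%.

7.72%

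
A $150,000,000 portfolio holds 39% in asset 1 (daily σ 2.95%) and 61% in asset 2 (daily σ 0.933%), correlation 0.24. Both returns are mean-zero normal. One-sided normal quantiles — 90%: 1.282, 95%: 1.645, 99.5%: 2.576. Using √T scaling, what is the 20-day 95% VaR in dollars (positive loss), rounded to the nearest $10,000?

$15,460,000

σ_p = √(0.39²·2.95² + 0.61²·0.933² + 2·0.24·0.39·0.61·2.95·0.933) = 1.401%.
σ_{20d} = 1.401% × √20 = 6.265%.
VaR = 1.645 × 6.265% = 10.306%; on $150,000,000 that is $15,459,000.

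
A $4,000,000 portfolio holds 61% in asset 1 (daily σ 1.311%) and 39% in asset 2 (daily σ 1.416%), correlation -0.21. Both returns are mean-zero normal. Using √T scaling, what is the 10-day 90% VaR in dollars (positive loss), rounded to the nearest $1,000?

σ_p = √(0.61²·1.311² + 0.39²·1.416² + 2·-0.21·0.61·0.39·1.311·1.416) = 0.871%.
σ_{10d} = 0.871% × √10 = 2.754%.
z(90%) = 1.282.
VaR = 1.282 × 2.754% = 3.531%; on $4,000,000 that is $141,240.

$141,000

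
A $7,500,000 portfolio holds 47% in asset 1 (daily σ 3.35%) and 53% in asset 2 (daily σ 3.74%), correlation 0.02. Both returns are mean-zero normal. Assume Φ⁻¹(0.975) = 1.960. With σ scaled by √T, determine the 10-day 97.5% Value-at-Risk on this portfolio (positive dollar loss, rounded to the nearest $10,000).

$1,190,000

σ_p = √(0.47²·3.35² + 0.53²·3.74² + 2·0.02·0.47·0.53·3.35·3.74) = 2.556%.
σ_{10d} = 2.556% × √10 = 8.083%.
VaR = 1.960 × 8.083% = 15.843%; on $7,500,000 that is $1,188,225.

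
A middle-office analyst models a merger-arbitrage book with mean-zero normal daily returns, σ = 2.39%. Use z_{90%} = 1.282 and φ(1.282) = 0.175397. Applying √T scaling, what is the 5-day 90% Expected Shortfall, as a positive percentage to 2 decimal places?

9.37%

σ_{5d} = 2.39% × √5 = 5.344%.
ES multiplier = φ(z)/(1−α) = 0.175397/0.1 = 1.754.
ES = 5.344% × 1.754 = 9.373%.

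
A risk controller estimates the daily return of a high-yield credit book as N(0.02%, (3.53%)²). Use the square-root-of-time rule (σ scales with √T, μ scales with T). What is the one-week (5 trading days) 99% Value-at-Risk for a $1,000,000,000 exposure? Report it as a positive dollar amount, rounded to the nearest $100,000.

$182,600,000

At 99%, z = 2.326.
σ_{5d} = 3.53% × √5 = 7.893%; μ_{5d} = 5 × 0.02% = 0.100%.
VaR = −(0.100%) + 2.326 × 7.893% = 18.259%.
On $1,000,000,000: 0.18259 × $1,000,000,000 = $182,590,000.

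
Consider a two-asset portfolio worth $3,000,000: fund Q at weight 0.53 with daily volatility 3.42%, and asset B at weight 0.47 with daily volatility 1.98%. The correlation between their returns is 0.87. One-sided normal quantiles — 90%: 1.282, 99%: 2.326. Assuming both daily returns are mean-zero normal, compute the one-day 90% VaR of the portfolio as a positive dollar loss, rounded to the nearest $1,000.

σ_p² = 0.53²·3.42² + 0.47²·1.98² + 2·0.87·0.53·0.47·3.42·1.98 = 7.0866 (%²).
σ_p = √7.0866 = 2.662%.
VaR = 1.282 × 2.662% = 3.413%; on $3,000,000 that is $102,390.

$102,000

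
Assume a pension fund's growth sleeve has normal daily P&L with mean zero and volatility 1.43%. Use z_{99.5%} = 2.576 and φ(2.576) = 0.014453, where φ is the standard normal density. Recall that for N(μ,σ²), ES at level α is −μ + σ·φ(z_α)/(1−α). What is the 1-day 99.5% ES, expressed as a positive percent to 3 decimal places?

Tail multiplier: φ(z)/(1−α) = 0.014453 / 0.005 = 2.891.
ES = 1.43% × 2.891 = 4.134%.

4.134%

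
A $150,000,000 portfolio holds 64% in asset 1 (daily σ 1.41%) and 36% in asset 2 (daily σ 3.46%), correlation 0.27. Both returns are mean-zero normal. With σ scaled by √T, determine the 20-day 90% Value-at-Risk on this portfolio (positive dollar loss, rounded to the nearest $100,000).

σ_p = √(0.64²·1.41² + 0.36²·3.46² + 2·0.27·0.64·0.36·1.41·3.46) = 1.724%.
σ_{20d} = 1.724% × √20 = 7.710%.
z(90%) = 1.282.
VaR = 1.282 × 7.710% = 9.884%; on $150,000,000 that is $14,826,000.

$14,800,000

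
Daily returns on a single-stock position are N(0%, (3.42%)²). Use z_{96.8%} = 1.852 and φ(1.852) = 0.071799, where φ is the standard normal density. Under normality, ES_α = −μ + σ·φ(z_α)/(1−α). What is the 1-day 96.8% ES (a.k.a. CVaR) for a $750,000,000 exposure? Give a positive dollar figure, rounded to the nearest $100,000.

$57,600,000

Tail multiplier: φ(z)/(1−α) = 0.071799 / 0.032 = 2.244.
ES = 3.42% × 2.244 = 7.674%.
On $750,000,000: 0.07674 × $750,000,000 = $57,555,000.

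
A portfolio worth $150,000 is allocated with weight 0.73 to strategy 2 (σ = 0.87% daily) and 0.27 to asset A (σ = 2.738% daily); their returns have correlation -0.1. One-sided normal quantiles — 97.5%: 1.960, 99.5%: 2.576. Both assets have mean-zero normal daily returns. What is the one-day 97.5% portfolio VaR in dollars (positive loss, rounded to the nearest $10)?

$2,720

σ_p² = 0.73²·0.87² + 0.27²·2.738² + 2·-0.1·0.73·0.27·0.87·2.738 = 0.8560 (%²).
σ_p = √0.8560 = 0.925%.
VaR = 1.960 × 0.925% = 1.813%; on $150,000 that is $2,720.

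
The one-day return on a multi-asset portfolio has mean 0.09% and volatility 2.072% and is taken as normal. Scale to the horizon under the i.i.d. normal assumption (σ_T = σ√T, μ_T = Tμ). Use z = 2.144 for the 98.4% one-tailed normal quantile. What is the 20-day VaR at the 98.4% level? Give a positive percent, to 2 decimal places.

σ_{20d} = 2.072% × √20 = 9.266%; μ_{20d} = 20 × 0.09% = 1.800%.
VaR = −(1.800%) + 2.144 × 9.266% = 18.066%.

18.07%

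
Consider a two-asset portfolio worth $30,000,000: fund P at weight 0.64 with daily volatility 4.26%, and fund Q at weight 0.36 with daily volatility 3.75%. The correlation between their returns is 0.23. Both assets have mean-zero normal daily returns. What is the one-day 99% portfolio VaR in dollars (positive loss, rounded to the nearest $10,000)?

$2,310,000

σ_p² = 0.64²·4.26² + 0.36²·3.75² + 2·0.23·0.64·0.36·4.26·3.75 = 10.9489 (%²).
σ_p = √10.9489 = 3.309%.
At 99%, z = 2.326.
VaR = 2.326 × 3.309% = 7.697%; on $30,000,000 that is $2,309,100.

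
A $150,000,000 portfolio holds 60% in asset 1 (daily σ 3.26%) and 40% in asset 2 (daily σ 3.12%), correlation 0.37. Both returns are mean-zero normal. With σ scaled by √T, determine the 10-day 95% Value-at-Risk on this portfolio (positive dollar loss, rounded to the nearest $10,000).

$20,920,000

σ_p = √(0.6²·3.26² + 0.4²·3.12² + 2·0.37·0.6·0.4·3.26·3.12) = 2.681%.
σ_{10d} = 2.681% × √10 = 8.478%.
z(95%) = 1.645.
VaR = 1.645 × 8.478% = 13.946%; on $150,000,000 that is $20,919,000.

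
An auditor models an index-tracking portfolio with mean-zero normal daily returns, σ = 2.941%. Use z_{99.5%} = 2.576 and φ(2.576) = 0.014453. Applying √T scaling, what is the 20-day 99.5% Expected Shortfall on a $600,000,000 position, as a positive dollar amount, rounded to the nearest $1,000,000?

σ_{20d} = 2.941% × √20 = 13.153%.
ES multiplier = φ(z)/(1−α) = 0.014453/0.005 = 2.891.
ES = 13.153% × 2.891 = 38.025%; on $600,000,000: $228,150,000.

$228,000,000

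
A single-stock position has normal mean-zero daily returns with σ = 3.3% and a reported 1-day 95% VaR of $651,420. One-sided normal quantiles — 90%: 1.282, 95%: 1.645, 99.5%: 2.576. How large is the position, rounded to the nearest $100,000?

VaR as a fraction of value: z·σ = 1.645 × 3.3% = 5.4285%.
Position = $651,420 / 0.054285 = $12,000,000.

$12,000,000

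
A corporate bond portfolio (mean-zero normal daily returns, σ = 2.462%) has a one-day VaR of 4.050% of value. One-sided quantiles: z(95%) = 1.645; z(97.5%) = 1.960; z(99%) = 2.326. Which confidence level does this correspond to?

Implied z = VaR/σ = 4.050 / 2.462 = 1.645.
This matches z(95%) = 1.645.

95%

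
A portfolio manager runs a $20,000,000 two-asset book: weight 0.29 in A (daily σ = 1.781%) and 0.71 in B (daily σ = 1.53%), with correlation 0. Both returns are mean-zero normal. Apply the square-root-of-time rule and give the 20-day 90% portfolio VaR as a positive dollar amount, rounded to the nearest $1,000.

σ_p = √(0.29²·1.781² + 0.71²·1.53² + 2·0·0.29·0.71·1.781·1.53) = 1.203%.
σ_{20d} = 1.203% × √20 = 5.380%.
z(90%) = 1.282.
VaR = 1.282 × 5.380% = 6.897%; on $20,000,000 that is $1,379,400.

$1,379,000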